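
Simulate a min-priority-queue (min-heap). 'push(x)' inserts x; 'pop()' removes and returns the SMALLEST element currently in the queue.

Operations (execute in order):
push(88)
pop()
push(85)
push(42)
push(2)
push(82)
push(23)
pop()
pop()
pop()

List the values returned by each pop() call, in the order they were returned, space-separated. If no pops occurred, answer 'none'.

push(88): heap contents = [88]
pop() → 88: heap contents = []
push(85): heap contents = [85]
push(42): heap contents = [42, 85]
push(2): heap contents = [2, 42, 85]
push(82): heap contents = [2, 42, 82, 85]
push(23): heap contents = [2, 23, 42, 82, 85]
pop() → 2: heap contents = [23, 42, 82, 85]
pop() → 23: heap contents = [42, 82, 85]
pop() → 42: heap contents = [82, 85]

Answer: 88 2 23 42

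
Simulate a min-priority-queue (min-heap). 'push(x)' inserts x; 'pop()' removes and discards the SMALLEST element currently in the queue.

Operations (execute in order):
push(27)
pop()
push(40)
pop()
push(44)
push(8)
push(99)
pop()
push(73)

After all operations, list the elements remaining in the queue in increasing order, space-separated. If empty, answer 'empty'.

push(27): heap contents = [27]
pop() → 27: heap contents = []
push(40): heap contents = [40]
pop() → 40: heap contents = []
push(44): heap contents = [44]
push(8): heap contents = [8, 44]
push(99): heap contents = [8, 44, 99]
pop() → 8: heap contents = [44, 99]
push(73): heap contents = [44, 73, 99]

Answer: 44 73 99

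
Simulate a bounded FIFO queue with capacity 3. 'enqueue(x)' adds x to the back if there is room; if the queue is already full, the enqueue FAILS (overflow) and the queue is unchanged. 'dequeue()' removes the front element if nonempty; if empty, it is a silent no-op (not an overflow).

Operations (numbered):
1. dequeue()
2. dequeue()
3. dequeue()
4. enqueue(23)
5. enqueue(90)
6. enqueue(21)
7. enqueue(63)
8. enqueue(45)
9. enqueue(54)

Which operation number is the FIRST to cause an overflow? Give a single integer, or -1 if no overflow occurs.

1. dequeue(): empty, no-op, size=0
2. dequeue(): empty, no-op, size=0
3. dequeue(): empty, no-op, size=0
4. enqueue(23): size=1
5. enqueue(90): size=2
6. enqueue(21): size=3
7. enqueue(63): size=3=cap → OVERFLOW (fail)
8. enqueue(45): size=3=cap → OVERFLOW (fail)
9. enqueue(54): size=3=cap → OVERFLOW (fail)

Answer: 7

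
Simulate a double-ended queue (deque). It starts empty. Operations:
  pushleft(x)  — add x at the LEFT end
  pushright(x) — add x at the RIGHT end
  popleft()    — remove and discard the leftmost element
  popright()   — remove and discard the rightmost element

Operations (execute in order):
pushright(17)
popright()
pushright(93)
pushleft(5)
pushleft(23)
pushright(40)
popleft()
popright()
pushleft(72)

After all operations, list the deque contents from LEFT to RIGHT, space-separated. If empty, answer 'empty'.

pushright(17): [17]
popright(): []
pushright(93): [93]
pushleft(5): [5, 93]
pushleft(23): [23, 5, 93]
pushright(40): [23, 5, 93, 40]
popleft(): [5, 93, 40]
popright(): [5, 93]
pushleft(72): [72, 5, 93]

Answer: 72 5 93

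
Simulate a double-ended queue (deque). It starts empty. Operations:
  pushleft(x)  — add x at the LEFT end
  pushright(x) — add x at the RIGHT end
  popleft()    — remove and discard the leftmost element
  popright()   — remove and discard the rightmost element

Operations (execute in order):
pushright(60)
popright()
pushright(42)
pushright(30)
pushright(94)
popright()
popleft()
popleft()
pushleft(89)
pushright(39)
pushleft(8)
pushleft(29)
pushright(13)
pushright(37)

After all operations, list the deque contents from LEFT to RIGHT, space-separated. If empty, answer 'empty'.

Answer: 29 8 89 39 13 37

Derivation:
pushright(60): [60]
popright(): []
pushright(42): [42]
pushright(30): [42, 30]
pushright(94): [42, 30, 94]
popright(): [42, 30]
popleft(): [30]
popleft(): []
pushleft(89): [89]
pushright(39): [89, 39]
pushleft(8): [8, 89, 39]
pushleft(29): [29, 8, 89, 39]
pushright(13): [29, 8, 89, 39, 13]
pushright(37): [29, 8, 89, 39, 13, 37]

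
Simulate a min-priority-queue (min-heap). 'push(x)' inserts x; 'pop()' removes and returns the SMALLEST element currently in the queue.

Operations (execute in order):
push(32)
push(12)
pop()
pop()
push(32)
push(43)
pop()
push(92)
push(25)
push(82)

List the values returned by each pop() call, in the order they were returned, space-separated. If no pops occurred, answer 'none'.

Answer: 12 32 32

Derivation:
push(32): heap contents = [32]
push(12): heap contents = [12, 32]
pop() → 12: heap contents = [32]
pop() → 32: heap contents = []
push(32): heap contents = [32]
push(43): heap contents = [32, 43]
pop() → 32: heap contents = [43]
push(92): heap contents = [43, 92]
push(25): heap contents = [25, 43, 92]
push(82): heap contents = [25, 43, 82, 92]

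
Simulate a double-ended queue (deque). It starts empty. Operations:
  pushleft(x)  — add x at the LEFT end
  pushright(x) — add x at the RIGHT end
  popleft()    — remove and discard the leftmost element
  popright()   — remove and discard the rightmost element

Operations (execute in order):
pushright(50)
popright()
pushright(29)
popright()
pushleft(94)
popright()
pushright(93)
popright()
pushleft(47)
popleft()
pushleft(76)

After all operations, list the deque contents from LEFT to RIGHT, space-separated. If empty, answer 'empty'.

Answer: 76

Derivation:
pushright(50): [50]
popright(): []
pushright(29): [29]
popright(): []
pushleft(94): [94]
popright(): []
pushright(93): [93]
popright(): []
pushleft(47): [47]
popleft(): []
pushleft(76): [76]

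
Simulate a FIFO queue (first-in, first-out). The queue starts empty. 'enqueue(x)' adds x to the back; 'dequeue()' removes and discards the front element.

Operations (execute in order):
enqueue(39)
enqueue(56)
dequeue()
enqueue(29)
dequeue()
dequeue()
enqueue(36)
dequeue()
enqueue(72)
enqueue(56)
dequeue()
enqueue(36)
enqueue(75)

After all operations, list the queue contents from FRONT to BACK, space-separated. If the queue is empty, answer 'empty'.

enqueue(39): [39]
enqueue(56): [39, 56]
dequeue(): [56]
enqueue(29): [56, 29]
dequeue(): [29]
dequeue(): []
enqueue(36): [36]
dequeue(): []
enqueue(72): [72]
enqueue(56): [72, 56]
dequeue(): [56]
enqueue(36): [56, 36]
enqueue(75): [56, 36, 75]

Answer: 56 36 75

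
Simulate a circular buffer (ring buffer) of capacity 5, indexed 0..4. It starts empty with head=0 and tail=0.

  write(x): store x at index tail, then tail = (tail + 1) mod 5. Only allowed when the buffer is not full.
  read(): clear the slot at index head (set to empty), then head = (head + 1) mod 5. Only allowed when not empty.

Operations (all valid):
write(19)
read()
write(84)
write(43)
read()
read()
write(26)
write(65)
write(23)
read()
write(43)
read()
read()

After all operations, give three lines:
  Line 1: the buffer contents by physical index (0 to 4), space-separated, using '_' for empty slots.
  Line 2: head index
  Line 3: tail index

Answer: _ 43 _ _ _
1
2

Derivation:
write(19): buf=[19 _ _ _ _], head=0, tail=1, size=1
read(): buf=[_ _ _ _ _], head=1, tail=1, size=0
write(84): buf=[_ 84 _ _ _], head=1, tail=2, size=1
write(43): buf=[_ 84 43 _ _], head=1, tail=3, size=2
read(): buf=[_ _ 43 _ _], head=2, tail=3, size=1
read(): buf=[_ _ _ _ _], head=3, tail=3, size=0
write(26): buf=[_ _ _ 26 _], head=3, tail=4, size=1
write(65): buf=[_ _ _ 26 65], head=3, tail=0, size=2
write(23): buf=[23 _ _ 26 65], head=3, tail=1, size=3
read(): buf=[23 _ _ _ 65], head=4, tail=1, size=2
write(43): buf=[23 43 _ _ 65], head=4, tail=2, size=3
read(): buf=[23 43 _ _ _], head=0, tail=2, size=2
read(): buf=[_ 43 _ _ _], head=1, tail=2, size=1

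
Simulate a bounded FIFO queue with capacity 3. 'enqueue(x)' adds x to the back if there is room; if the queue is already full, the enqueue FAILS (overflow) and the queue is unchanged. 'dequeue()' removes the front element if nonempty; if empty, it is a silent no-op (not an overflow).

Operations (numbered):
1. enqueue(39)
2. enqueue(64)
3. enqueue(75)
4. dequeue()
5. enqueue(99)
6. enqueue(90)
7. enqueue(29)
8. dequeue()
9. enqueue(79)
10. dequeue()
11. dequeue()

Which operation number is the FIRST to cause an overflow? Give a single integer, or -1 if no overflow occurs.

Answer: 6

Derivation:
1. enqueue(39): size=1
2. enqueue(64): size=2
3. enqueue(75): size=3
4. dequeue(): size=2
5. enqueue(99): size=3
6. enqueue(90): size=3=cap → OVERFLOW (fail)
7. enqueue(29): size=3=cap → OVERFLOW (fail)
8. dequeue(): size=2
9. enqueue(79): size=3
10. dequeue(): size=2
11. dequeue(): size=1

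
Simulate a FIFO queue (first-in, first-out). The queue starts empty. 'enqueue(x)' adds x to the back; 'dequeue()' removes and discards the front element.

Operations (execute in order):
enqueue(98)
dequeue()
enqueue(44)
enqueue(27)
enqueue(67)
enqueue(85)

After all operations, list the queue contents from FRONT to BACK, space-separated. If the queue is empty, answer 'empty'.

enqueue(98): [98]
dequeue(): []
enqueue(44): [44]
enqueue(27): [44, 27]
enqueue(67): [44, 27, 67]
enqueue(85): [44, 27, 67, 85]

Answer: 44 27 67 85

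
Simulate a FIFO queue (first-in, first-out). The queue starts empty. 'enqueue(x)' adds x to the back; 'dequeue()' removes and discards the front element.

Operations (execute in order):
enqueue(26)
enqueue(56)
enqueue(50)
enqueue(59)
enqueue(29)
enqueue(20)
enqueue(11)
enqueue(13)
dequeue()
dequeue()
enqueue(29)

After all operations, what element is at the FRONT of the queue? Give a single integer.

Answer: 50

Derivation:
enqueue(26): queue = [26]
enqueue(56): queue = [26, 56]
enqueue(50): queue = [26, 56, 50]
enqueue(59): queue = [26, 56, 50, 59]
enqueue(29): queue = [26, 56, 50, 59, 29]
enqueue(20): queue = [26, 56, 50, 59, 29, 20]
enqueue(11): queue = [26, 56, 50, 59, 29, 20, 11]
enqueue(13): queue = [26, 56, 50, 59, 29, 20, 11, 13]
dequeue(): queue = [56, 50, 59, 29, 20, 11, 13]
dequeue(): queue = [50, 59, 29, 20, 11, 13]
enqueue(29): queue = [50, 59, 29, 20, 11, 13, 29]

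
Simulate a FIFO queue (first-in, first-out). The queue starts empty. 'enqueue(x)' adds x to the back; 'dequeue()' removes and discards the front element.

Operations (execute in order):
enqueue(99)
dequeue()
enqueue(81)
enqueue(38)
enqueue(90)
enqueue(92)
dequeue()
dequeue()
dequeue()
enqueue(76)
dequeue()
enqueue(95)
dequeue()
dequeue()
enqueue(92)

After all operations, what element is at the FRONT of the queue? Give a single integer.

Answer: 92

Derivation:
enqueue(99): queue = [99]
dequeue(): queue = []
enqueue(81): queue = [81]
enqueue(38): queue = [81, 38]
enqueue(90): queue = [81, 38, 90]
enqueue(92): queue = [81, 38, 90, 92]
dequeue(): queue = [38, 90, 92]
dequeue(): queue = [90, 92]
dequeue(): queue = [92]
enqueue(76): queue = [92, 76]
dequeue(): queue = [76]
enqueue(95): queue = [76, 95]
dequeue(): queue = [95]
dequeue(): queue = []
enqueue(92): queue = [92]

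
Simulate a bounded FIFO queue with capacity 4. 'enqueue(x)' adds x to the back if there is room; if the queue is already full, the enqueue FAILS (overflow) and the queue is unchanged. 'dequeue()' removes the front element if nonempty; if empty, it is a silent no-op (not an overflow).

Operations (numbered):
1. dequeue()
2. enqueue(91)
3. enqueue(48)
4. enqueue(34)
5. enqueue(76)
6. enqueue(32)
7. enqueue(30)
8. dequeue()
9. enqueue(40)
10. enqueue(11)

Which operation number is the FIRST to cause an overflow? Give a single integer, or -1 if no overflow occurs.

Answer: 6

Derivation:
1. dequeue(): empty, no-op, size=0
2. enqueue(91): size=1
3. enqueue(48): size=2
4. enqueue(34): size=3
5. enqueue(76): size=4
6. enqueue(32): size=4=cap → OVERFLOW (fail)
7. enqueue(30): size=4=cap → OVERFLOW (fail)
8. dequeue(): size=3
9. enqueue(40): size=4
10. enqueue(11): size=4=cap → OVERFLOW (fail)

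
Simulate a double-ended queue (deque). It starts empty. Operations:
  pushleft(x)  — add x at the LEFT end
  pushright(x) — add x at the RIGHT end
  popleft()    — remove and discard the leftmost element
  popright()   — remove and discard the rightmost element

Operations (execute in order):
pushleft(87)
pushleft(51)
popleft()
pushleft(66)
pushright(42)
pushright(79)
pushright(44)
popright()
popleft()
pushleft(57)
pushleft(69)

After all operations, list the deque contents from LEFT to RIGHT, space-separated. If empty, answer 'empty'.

pushleft(87): [87]
pushleft(51): [51, 87]
popleft(): [87]
pushleft(66): [66, 87]
pushright(42): [66, 87, 42]
pushright(79): [66, 87, 42, 79]
pushright(44): [66, 87, 42, 79, 44]
popright(): [66, 87, 42, 79]
popleft(): [87, 42, 79]
pushleft(57): [57, 87, 42, 79]
pushleft(69): [69, 57, 87, 42, 79]

Answer: 69 57 87 42 79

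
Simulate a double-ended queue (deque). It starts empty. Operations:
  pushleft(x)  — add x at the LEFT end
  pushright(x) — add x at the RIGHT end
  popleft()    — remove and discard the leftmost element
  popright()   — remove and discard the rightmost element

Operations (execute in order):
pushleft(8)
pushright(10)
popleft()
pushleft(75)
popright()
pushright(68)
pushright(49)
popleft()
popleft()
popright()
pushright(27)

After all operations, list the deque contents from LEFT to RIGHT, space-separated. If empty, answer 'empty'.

pushleft(8): [8]
pushright(10): [8, 10]
popleft(): [10]
pushleft(75): [75, 10]
popright(): [75]
pushright(68): [75, 68]
pushright(49): [75, 68, 49]
popleft(): [68, 49]
popleft(): [49]
popright(): []
pushright(27): [27]

Answer: 27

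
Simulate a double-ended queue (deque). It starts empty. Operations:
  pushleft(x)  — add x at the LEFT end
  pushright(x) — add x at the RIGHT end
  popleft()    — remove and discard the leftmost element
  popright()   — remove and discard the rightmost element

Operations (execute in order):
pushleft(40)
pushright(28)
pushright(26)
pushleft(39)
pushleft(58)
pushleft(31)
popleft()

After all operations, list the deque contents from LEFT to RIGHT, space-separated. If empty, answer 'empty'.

Answer: 58 39 40 28 26

Derivation:
pushleft(40): [40]
pushright(28): [40, 28]
pushright(26): [40, 28, 26]
pushleft(39): [39, 40, 28, 26]
pushleft(58): [58, 39, 40, 28, 26]
pushleft(31): [31, 58, 39, 40, 28, 26]
popleft(): [58, 39, 40, 28, 26]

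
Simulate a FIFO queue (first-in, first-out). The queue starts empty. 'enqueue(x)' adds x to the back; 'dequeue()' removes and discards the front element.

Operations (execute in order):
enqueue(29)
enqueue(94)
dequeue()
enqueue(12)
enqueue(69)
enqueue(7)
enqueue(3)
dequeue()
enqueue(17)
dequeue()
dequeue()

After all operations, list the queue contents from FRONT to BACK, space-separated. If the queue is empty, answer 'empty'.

Answer: 7 3 17

Derivation:
enqueue(29): [29]
enqueue(94): [29, 94]
dequeue(): [94]
enqueue(12): [94, 12]
enqueue(69): [94, 12, 69]
enqueue(7): [94, 12, 69, 7]
enqueue(3): [94, 12, 69, 7, 3]
dequeue(): [12, 69, 7, 3]
enqueue(17): [12, 69, 7, 3, 17]
dequeue(): [69, 7, 3, 17]
dequeue(): [7, 3, 17]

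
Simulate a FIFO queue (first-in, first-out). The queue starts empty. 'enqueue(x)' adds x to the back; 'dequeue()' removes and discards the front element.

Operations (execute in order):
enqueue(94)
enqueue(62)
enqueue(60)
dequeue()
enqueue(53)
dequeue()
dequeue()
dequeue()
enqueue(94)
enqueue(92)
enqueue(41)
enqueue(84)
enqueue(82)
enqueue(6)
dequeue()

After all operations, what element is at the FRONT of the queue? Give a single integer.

Answer: 92

Derivation:
enqueue(94): queue = [94]
enqueue(62): queue = [94, 62]
enqueue(60): queue = [94, 62, 60]
dequeue(): queue = [62, 60]
enqueue(53): queue = [62, 60, 53]
dequeue(): queue = [60, 53]
dequeue(): queue = [53]
dequeue(): queue = []
enqueue(94): queue = [94]
enqueue(92): queue = [94, 92]
enqueue(41): queue = [94, 92, 41]
enqueue(84): queue = [94, 92, 41, 84]
enqueue(82): queue = [94, 92, 41, 84, 82]
enqueue(6): queue = [94, 92, 41, 84, 82, 6]
dequeue(): queue = [92, 41, 84, 82, 6]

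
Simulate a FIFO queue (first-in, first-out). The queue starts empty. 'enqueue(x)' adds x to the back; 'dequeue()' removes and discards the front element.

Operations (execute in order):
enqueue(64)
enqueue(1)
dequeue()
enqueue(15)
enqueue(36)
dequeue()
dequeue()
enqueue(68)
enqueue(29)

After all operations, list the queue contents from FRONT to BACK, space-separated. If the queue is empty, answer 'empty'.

Answer: 36 68 29

Derivation:
enqueue(64): [64]
enqueue(1): [64, 1]
dequeue(): [1]
enqueue(15): [1, 15]
enqueue(36): [1, 15, 36]
dequeue(): [15, 36]
dequeue(): [36]
enqueue(68): [36, 68]
enqueue(29): [36, 68, 29]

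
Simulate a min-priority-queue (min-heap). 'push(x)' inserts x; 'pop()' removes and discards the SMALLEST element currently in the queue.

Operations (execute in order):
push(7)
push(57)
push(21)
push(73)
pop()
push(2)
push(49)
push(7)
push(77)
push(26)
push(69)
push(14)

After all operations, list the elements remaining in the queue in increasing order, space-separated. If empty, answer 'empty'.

push(7): heap contents = [7]
push(57): heap contents = [7, 57]
push(21): heap contents = [7, 21, 57]
push(73): heap contents = [7, 21, 57, 73]
pop() → 7: heap contents = [21, 57, 73]
push(2): heap contents = [2, 21, 57, 73]
push(49): heap contents = [2, 21, 49, 57, 73]
push(7): heap contents = [2, 7, 21, 49, 57, 73]
push(77): heap contents = [2, 7, 21, 49, 57, 73, 77]
push(26): heap contents = [2, 7, 21, 26, 49, 57, 73, 77]
push(69): heap contents = [2, 7, 21, 26, 49, 57, 69, 73, 77]
push(14): heap contents = [2, 7, 14, 21, 26, 49, 57, 69, 73, 77]

Answer: 2 7 14 21 26 49 57 69 73 77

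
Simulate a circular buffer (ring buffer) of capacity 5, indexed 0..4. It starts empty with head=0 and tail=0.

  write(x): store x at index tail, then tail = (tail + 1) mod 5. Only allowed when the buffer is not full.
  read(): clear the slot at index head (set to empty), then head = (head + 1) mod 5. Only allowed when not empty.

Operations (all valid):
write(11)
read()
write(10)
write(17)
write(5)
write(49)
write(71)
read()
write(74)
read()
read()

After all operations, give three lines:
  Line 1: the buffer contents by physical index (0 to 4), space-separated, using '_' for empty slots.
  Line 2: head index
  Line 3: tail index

write(11): buf=[11 _ _ _ _], head=0, tail=1, size=1
read(): buf=[_ _ _ _ _], head=1, tail=1, size=0
write(10): buf=[_ 10 _ _ _], head=1, tail=2, size=1
write(17): buf=[_ 10 17 _ _], head=1, tail=3, size=2
write(5): buf=[_ 10 17 5 _], head=1, tail=4, size=3
write(49): buf=[_ 10 17 5 49], head=1, tail=0, size=4
write(71): buf=[71 10 17 5 49], head=1, tail=1, size=5
read(): buf=[71 _ 17 5 49], head=2, tail=1, size=4
write(74): buf=[71 74 17 5 49], head=2, tail=2, size=5
read(): buf=[71 74 _ 5 49], head=3, tail=2, size=4
read(): buf=[71 74 _ _ 49], head=4, tail=2, size=3

Answer: 71 74 _ _ 49
4
2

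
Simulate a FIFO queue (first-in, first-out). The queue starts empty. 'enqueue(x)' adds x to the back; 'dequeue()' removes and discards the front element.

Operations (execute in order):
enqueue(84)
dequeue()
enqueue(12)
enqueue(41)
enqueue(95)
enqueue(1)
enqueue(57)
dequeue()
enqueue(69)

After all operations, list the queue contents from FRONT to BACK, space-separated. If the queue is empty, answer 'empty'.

enqueue(84): [84]
dequeue(): []
enqueue(12): [12]
enqueue(41): [12, 41]
enqueue(95): [12, 41, 95]
enqueue(1): [12, 41, 95, 1]
enqueue(57): [12, 41, 95, 1, 57]
dequeue(): [41, 95, 1, 57]
enqueue(69): [41, 95, 1, 57, 69]

Answer: 41 95 1 57 69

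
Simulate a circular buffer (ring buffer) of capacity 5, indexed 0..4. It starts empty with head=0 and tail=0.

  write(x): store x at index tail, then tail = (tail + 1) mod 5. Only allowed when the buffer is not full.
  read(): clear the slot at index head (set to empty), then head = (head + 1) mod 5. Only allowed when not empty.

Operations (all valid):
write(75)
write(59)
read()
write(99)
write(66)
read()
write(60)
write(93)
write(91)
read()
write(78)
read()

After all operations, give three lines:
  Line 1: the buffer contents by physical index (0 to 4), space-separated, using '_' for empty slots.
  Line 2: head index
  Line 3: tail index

Answer: 93 91 78 _ 60
4
3

Derivation:
write(75): buf=[75 _ _ _ _], head=0, tail=1, size=1
write(59): buf=[75 59 _ _ _], head=0, tail=2, size=2
read(): buf=[_ 59 _ _ _], head=1, tail=2, size=1
write(99): buf=[_ 59 99 _ _], head=1, tail=3, size=2
write(66): buf=[_ 59 99 66 _], head=1, tail=4, size=3
read(): buf=[_ _ 99 66 _], head=2, tail=4, size=2
write(60): buf=[_ _ 99 66 60], head=2, tail=0, size=3
write(93): buf=[93 _ 99 66 60], head=2, tail=1, size=4
write(91): buf=[93 91 99 66 60], head=2, tail=2, size=5
read(): buf=[93 91 _ 66 60], head=3, tail=2, size=4
write(78): buf=[93 91 78 66 60], head=3, tail=3, size=5
read(): buf=[93 91 78 _ 60], head=4, tail=3, size=4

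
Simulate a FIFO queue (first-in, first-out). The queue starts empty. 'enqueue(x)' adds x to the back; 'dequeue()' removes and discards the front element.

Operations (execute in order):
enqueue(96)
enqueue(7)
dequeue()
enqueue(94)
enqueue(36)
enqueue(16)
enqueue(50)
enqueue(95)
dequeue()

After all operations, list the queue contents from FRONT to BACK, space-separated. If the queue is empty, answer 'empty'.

Answer: 94 36 16 50 95

Derivation:
enqueue(96): [96]
enqueue(7): [96, 7]
dequeue(): [7]
enqueue(94): [7, 94]
enqueue(36): [7, 94, 36]
enqueue(16): [7, 94, 36, 16]
enqueue(50): [7, 94, 36, 16, 50]
enqueue(95): [7, 94, 36, 16, 50, 95]
dequeue(): [94, 36, 16, 50, 95]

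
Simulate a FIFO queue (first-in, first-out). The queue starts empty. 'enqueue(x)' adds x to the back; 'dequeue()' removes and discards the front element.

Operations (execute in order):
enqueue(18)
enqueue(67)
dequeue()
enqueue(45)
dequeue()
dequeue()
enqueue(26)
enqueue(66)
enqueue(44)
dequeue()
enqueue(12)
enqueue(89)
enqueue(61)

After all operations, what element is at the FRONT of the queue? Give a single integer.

enqueue(18): queue = [18]
enqueue(67): queue = [18, 67]
dequeue(): queue = [67]
enqueue(45): queue = [67, 45]
dequeue(): queue = [45]
dequeue(): queue = []
enqueue(26): queue = [26]
enqueue(66): queue = [26, 66]
enqueue(44): queue = [26, 66, 44]
dequeue(): queue = [66, 44]
enqueue(12): queue = [66, 44, 12]
enqueue(89): queue = [66, 44, 12, 89]
enqueue(61): queue = [66, 44, 12, 89, 61]

Answer: 66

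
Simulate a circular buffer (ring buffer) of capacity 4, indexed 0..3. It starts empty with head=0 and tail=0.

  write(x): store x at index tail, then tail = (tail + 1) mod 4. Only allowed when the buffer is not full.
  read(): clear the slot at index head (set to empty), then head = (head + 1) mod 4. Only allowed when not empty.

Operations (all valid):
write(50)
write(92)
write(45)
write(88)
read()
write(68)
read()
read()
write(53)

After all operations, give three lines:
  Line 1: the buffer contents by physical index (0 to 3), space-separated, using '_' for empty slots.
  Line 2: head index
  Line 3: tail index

Answer: 68 53 _ 88
3
2

Derivation:
write(50): buf=[50 _ _ _], head=0, tail=1, size=1
write(92): buf=[50 92 _ _], head=0, tail=2, size=2
write(45): buf=[50 92 45 _], head=0, tail=3, size=3
write(88): buf=[50 92 45 88], head=0, tail=0, size=4
read(): buf=[_ 92 45 88], head=1, tail=0, size=3
write(68): buf=[68 92 45 88], head=1, tail=1, size=4
read(): buf=[68 _ 45 88], head=2, tail=1, size=3
read(): buf=[68 _ _ 88], head=3, tail=1, size=2
write(53): buf=[68 53 _ 88], head=3, tail=2, size=3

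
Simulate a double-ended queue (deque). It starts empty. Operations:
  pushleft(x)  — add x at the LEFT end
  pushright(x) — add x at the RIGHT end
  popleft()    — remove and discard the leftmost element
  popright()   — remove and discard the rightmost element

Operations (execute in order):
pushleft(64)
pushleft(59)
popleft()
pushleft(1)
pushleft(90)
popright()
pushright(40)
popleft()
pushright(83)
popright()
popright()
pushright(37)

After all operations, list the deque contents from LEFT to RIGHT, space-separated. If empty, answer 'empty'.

pushleft(64): [64]
pushleft(59): [59, 64]
popleft(): [64]
pushleft(1): [1, 64]
pushleft(90): [90, 1, 64]
popright(): [90, 1]
pushright(40): [90, 1, 40]
popleft(): [1, 40]
pushright(83): [1, 40, 83]
popright(): [1, 40]
popright(): [1]
pushright(37): [1, 37]

Answer: 1 37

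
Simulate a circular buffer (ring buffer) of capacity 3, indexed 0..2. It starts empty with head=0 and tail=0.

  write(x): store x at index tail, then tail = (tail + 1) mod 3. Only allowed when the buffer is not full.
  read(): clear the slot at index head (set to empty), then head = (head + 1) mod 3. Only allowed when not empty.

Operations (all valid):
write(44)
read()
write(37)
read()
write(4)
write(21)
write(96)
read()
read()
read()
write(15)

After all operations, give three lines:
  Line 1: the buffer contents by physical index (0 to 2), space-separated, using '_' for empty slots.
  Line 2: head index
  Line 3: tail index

Answer: _ _ 15
2
0

Derivation:
write(44): buf=[44 _ _], head=0, tail=1, size=1
read(): buf=[_ _ _], head=1, tail=1, size=0
write(37): buf=[_ 37 _], head=1, tail=2, size=1
read(): buf=[_ _ _], head=2, tail=2, size=0
write(4): buf=[_ _ 4], head=2, tail=0, size=1
write(21): buf=[21 _ 4], head=2, tail=1, size=2
write(96): buf=[21 96 4], head=2, tail=2, size=3
read(): buf=[21 96 _], head=0, tail=2, size=2
read(): buf=[_ 96 _], head=1, tail=2, size=1
read(): buf=[_ _ _], head=2, tail=2, size=0
write(15): buf=[_ _ 15], head=2, tail=0, size=1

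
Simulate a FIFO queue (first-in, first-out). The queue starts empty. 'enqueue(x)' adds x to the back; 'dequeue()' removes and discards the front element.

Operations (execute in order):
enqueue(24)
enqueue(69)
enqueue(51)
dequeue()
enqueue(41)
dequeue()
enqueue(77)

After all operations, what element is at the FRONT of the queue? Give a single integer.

Answer: 51

Derivation:
enqueue(24): queue = [24]
enqueue(69): queue = [24, 69]
enqueue(51): queue = [24, 69, 51]
dequeue(): queue = [69, 51]
enqueue(41): queue = [69, 51, 41]
dequeue(): queue = [51, 41]
enqueue(77): queue = [51, 41, 77]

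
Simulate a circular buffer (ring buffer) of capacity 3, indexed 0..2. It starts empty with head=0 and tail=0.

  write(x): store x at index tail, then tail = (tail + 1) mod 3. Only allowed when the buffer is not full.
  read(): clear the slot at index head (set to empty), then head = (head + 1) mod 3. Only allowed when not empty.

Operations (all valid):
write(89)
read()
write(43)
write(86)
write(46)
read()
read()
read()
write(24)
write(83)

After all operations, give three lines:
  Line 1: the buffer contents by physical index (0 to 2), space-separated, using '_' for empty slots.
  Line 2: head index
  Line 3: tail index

write(89): buf=[89 _ _], head=0, tail=1, size=1
read(): buf=[_ _ _], head=1, tail=1, size=0
write(43): buf=[_ 43 _], head=1, tail=2, size=1
write(86): buf=[_ 43 86], head=1, tail=0, size=2
write(46): buf=[46 43 86], head=1, tail=1, size=3
read(): buf=[46 _ 86], head=2, tail=1, size=2
read(): buf=[46 _ _], head=0, tail=1, size=1
read(): buf=[_ _ _], head=1, tail=1, size=0
write(24): buf=[_ 24 _], head=1, tail=2, size=1
write(83): buf=[_ 24 83], head=1, tail=0, size=2

Answer: _ 24 83
1
0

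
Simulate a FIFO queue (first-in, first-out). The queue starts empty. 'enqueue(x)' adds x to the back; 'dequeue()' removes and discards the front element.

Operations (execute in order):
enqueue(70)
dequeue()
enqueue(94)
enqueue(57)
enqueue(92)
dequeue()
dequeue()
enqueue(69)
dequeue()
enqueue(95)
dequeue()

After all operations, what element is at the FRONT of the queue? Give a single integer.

Answer: 95

Derivation:
enqueue(70): queue = [70]
dequeue(): queue = []
enqueue(94): queue = [94]
enqueue(57): queue = [94, 57]
enqueue(92): queue = [94, 57, 92]
dequeue(): queue = [57, 92]
dequeue(): queue = [92]
enqueue(69): queue = [92, 69]
dequeue(): queue = [69]
enqueue(95): queue = [69, 95]
dequeue(): queue = [95]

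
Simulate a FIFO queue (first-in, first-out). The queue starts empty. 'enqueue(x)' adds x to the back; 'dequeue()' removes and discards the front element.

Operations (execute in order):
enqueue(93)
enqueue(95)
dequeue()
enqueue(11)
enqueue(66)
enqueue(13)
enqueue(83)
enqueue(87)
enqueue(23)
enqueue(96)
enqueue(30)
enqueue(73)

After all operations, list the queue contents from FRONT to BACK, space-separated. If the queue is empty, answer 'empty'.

enqueue(93): [93]
enqueue(95): [93, 95]
dequeue(): [95]
enqueue(11): [95, 11]
enqueue(66): [95, 11, 66]
enqueue(13): [95, 11, 66, 13]
enqueue(83): [95, 11, 66, 13, 83]
enqueue(87): [95, 11, 66, 13, 83, 87]
enqueue(23): [95, 11, 66, 13, 83, 87, 23]
enqueue(96): [95, 11, 66, 13, 83, 87, 23, 96]
enqueue(30): [95, 11, 66, 13, 83, 87, 23, 96, 30]
enqueue(73): [95, 11, 66, 13, 83, 87, 23, 96, 30, 73]

Answer: 95 11 66 13 83 87 23 96 30 73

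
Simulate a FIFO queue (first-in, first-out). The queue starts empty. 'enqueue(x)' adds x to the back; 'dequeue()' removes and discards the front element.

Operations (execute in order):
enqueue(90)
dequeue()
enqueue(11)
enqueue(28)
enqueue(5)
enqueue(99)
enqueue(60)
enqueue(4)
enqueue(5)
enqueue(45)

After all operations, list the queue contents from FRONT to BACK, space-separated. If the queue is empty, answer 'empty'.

Answer: 11 28 5 99 60 4 5 45

Derivation:
enqueue(90): [90]
dequeue(): []
enqueue(11): [11]
enqueue(28): [11, 28]
enqueue(5): [11, 28, 5]
enqueue(99): [11, 28, 5, 99]
enqueue(60): [11, 28, 5, 99, 60]
enqueue(4): [11, 28, 5, 99, 60, 4]
enqueue(5): [11, 28, 5, 99, 60, 4, 5]
enqueue(45): [11, 28, 5, 99, 60, 4, 5, 45]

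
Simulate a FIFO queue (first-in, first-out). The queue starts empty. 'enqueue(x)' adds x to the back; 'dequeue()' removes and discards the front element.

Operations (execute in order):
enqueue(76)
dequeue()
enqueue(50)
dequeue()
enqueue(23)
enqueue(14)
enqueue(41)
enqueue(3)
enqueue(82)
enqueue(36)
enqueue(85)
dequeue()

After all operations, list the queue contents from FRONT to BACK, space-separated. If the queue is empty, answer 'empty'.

enqueue(76): [76]
dequeue(): []
enqueue(50): [50]
dequeue(): []
enqueue(23): [23]
enqueue(14): [23, 14]
enqueue(41): [23, 14, 41]
enqueue(3): [23, 14, 41, 3]
enqueue(82): [23, 14, 41, 3, 82]
enqueue(36): [23, 14, 41, 3, 82, 36]
enqueue(85): [23, 14, 41, 3, 82, 36, 85]
dequeue(): [14, 41, 3, 82, 36, 85]

Answer: 14 41 3 82 36 85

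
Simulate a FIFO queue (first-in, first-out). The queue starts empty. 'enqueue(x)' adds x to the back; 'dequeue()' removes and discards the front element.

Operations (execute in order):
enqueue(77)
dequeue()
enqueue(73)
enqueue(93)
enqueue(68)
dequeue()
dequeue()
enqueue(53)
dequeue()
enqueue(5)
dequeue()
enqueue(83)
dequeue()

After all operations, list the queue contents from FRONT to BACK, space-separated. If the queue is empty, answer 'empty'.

Answer: 83

Derivation:
enqueue(77): [77]
dequeue(): []
enqueue(73): [73]
enqueue(93): [73, 93]
enqueue(68): [73, 93, 68]
dequeue(): [93, 68]
dequeue(): [68]
enqueue(53): [68, 53]
dequeue(): [53]
enqueue(5): [53, 5]
dequeue(): [5]
enqueue(83): [5, 83]
dequeue(): [83]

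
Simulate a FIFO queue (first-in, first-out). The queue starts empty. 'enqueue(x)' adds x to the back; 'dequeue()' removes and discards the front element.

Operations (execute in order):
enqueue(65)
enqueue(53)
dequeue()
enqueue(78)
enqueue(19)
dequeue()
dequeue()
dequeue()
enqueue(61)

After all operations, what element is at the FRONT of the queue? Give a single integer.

Answer: 61

Derivation:
enqueue(65): queue = [65]
enqueue(53): queue = [65, 53]
dequeue(): queue = [53]
enqueue(78): queue = [53, 78]
enqueue(19): queue = [53, 78, 19]
dequeue(): queue = [78, 19]
dequeue(): queue = [19]
dequeue(): queue = []
enqueue(61): queue = [61]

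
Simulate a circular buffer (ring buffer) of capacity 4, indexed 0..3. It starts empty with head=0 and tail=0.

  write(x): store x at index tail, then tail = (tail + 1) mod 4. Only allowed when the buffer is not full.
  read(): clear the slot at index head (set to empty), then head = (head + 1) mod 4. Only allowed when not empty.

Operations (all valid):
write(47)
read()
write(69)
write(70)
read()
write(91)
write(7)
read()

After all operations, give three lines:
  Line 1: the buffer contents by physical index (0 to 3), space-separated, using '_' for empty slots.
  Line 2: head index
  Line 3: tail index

write(47): buf=[47 _ _ _], head=0, tail=1, size=1
read(): buf=[_ _ _ _], head=1, tail=1, size=0
write(69): buf=[_ 69 _ _], head=1, tail=2, size=1
write(70): buf=[_ 69 70 _], head=1, tail=3, size=2
read(): buf=[_ _ 70 _], head=2, tail=3, size=1
write(91): buf=[_ _ 70 91], head=2, tail=0, size=2
write(7): buf=[7 _ 70 91], head=2, tail=1, size=3
read(): buf=[7 _ _ 91], head=3, tail=1, size=2

Answer: 7 _ _ 91
3
1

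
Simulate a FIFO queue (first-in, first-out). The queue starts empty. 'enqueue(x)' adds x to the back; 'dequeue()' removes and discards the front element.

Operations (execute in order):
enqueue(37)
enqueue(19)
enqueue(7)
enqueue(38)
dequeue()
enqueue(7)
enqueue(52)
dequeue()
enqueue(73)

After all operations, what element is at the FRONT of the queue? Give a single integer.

Answer: 7

Derivation:
enqueue(37): queue = [37]
enqueue(19): queue = [37, 19]
enqueue(7): queue = [37, 19, 7]
enqueue(38): queue = [37, 19, 7, 38]
dequeue(): queue = [19, 7, 38]
enqueue(7): queue = [19, 7, 38, 7]
enqueue(52): queue = [19, 7, 38, 7, 52]
dequeue(): queue = [7, 38, 7, 52]
enqueue(73): queue = [7, 38, 7, 52, 73]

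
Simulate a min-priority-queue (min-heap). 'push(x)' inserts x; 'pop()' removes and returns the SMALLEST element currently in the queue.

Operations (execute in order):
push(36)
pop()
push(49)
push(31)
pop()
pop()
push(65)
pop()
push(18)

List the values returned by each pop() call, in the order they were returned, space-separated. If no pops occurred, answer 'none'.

push(36): heap contents = [36]
pop() → 36: heap contents = []
push(49): heap contents = [49]
push(31): heap contents = [31, 49]
pop() → 31: heap contents = [49]
pop() → 49: heap contents = []
push(65): heap contents = [65]
pop() → 65: heap contents = []
push(18): heap contents = [18]

Answer: 36 31 49 65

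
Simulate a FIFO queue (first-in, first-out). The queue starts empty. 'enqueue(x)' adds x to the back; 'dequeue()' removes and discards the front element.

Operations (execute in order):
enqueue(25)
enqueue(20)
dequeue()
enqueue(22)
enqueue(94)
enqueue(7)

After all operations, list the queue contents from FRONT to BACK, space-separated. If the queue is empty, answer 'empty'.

enqueue(25): [25]
enqueue(20): [25, 20]
dequeue(): [20]
enqueue(22): [20, 22]
enqueue(94): [20, 22, 94]
enqueue(7): [20, 22, 94, 7]

Answer: 20 22 94 7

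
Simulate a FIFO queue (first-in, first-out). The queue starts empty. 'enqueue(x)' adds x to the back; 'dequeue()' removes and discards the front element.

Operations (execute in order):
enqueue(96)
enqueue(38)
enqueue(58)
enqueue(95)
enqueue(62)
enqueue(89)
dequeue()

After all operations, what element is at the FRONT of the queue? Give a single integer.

Answer: 38

Derivation:
enqueue(96): queue = [96]
enqueue(38): queue = [96, 38]
enqueue(58): queue = [96, 38, 58]
enqueue(95): queue = [96, 38, 58, 95]
enqueue(62): queue = [96, 38, 58, 95, 62]
enqueue(89): queue = [96, 38, 58, 95, 62, 89]
dequeue(): queue = [38, 58, 95, 62, 89]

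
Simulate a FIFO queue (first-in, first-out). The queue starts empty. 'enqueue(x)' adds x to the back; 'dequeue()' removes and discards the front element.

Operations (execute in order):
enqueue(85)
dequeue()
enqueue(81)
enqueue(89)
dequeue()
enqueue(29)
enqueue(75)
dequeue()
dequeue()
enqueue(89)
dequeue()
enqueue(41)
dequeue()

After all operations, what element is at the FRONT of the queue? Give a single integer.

enqueue(85): queue = [85]
dequeue(): queue = []
enqueue(81): queue = [81]
enqueue(89): queue = [81, 89]
dequeue(): queue = [89]
enqueue(29): queue = [89, 29]
enqueue(75): queue = [89, 29, 75]
dequeue(): queue = [29, 75]
dequeue(): queue = [75]
enqueue(89): queue = [75, 89]
dequeue(): queue = [89]
enqueue(41): queue = [89, 41]
dequeue(): queue = [41]

Answer: 41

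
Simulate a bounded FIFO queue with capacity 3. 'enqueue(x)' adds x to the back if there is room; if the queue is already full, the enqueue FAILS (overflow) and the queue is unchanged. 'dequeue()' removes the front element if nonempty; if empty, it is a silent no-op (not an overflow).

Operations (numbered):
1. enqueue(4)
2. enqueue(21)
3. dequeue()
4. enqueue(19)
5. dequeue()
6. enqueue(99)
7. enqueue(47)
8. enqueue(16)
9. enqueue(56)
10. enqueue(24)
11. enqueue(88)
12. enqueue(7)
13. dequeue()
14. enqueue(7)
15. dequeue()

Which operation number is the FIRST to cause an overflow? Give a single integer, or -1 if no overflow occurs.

1. enqueue(4): size=1
2. enqueue(21): size=2
3. dequeue(): size=1
4. enqueue(19): size=2
5. dequeue(): size=1
6. enqueue(99): size=2
7. enqueue(47): size=3
8. enqueue(16): size=3=cap → OVERFLOW (fail)
9. enqueue(56): size=3=cap → OVERFLOW (fail)
10. enqueue(24): size=3=cap → OVERFLOW (fail)
11. enqueue(88): size=3=cap → OVERFLOW (fail)
12. enqueue(7): size=3=cap → OVERFLOW (fail)
13. dequeue(): size=2
14. enqueue(7): size=3
15. dequeue(): size=2

Answer: 8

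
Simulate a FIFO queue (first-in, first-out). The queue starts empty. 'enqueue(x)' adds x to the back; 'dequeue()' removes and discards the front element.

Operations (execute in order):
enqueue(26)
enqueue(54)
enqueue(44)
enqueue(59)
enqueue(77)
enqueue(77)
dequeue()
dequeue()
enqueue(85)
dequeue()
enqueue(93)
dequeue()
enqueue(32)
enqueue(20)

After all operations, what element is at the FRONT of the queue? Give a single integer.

Answer: 77

Derivation:
enqueue(26): queue = [26]
enqueue(54): queue = [26, 54]
enqueue(44): queue = [26, 54, 44]
enqueue(59): queue = [26, 54, 44, 59]
enqueue(77): queue = [26, 54, 44, 59, 77]
enqueue(77): queue = [26, 54, 44, 59, 77, 77]
dequeue(): queue = [54, 44, 59, 77, 77]
dequeue(): queue = [44, 59, 77, 77]
enqueue(85): queue = [44, 59, 77, 77, 85]
dequeue(): queue = [59, 77, 77, 85]
enqueue(93): queue = [59, 77, 77, 85, 93]
dequeue(): queue = [77, 77, 85, 93]
enqueue(32): queue = [77, 77, 85, 93, 32]
enqueue(20): queue = [77, 77, 85, 93, 32, 20]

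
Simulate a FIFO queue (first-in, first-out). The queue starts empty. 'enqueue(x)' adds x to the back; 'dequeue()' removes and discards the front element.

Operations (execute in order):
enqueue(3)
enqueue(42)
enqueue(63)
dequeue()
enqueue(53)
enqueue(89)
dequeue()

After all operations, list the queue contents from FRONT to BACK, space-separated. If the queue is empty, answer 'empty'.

Answer: 63 53 89

Derivation:
enqueue(3): [3]
enqueue(42): [3, 42]
enqueue(63): [3, 42, 63]
dequeue(): [42, 63]
enqueue(53): [42, 63, 53]
enqueue(89): [42, 63, 53, 89]
dequeue(): [63, 53, 89]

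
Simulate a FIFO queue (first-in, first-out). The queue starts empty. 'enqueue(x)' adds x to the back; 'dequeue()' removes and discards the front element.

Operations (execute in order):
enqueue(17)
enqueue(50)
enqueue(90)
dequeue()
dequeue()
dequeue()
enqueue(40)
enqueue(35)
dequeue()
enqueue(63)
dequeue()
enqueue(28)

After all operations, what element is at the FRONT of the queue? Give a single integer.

enqueue(17): queue = [17]
enqueue(50): queue = [17, 50]
enqueue(90): queue = [17, 50, 90]
dequeue(): queue = [50, 90]
dequeue(): queue = [90]
dequeue(): queue = []
enqueue(40): queue = [40]
enqueue(35): queue = [40, 35]
dequeue(): queue = [35]
enqueue(63): queue = [35, 63]
dequeue(): queue = [63]
enqueue(28): queue = [63, 28]

Answer: 63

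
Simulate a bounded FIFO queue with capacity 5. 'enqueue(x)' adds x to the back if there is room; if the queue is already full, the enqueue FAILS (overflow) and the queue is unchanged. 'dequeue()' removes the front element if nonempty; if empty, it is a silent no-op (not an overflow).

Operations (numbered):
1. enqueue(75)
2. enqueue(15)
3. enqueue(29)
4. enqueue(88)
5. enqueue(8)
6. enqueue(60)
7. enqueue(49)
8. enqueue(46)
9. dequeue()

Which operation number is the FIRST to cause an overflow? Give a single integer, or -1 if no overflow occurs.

1. enqueue(75): size=1
2. enqueue(15): size=2
3. enqueue(29): size=3
4. enqueue(88): size=4
5. enqueue(8): size=5
6. enqueue(60): size=5=cap → OVERFLOW (fail)
7. enqueue(49): size=5=cap → OVERFLOW (fail)
8. enqueue(46): size=5=cap → OVERFLOW (fail)
9. dequeue(): size=4

Answer: 6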